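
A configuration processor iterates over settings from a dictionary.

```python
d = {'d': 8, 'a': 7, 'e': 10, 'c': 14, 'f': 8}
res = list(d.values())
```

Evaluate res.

Step 1: d.values() returns the dictionary values in insertion order.
Therefore res = [8, 7, 10, 14, 8].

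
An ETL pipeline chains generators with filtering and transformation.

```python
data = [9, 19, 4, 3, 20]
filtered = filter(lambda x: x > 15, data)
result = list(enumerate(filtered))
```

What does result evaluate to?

Step 1: Filter [9, 19, 4, 3, 20] for > 15: [19, 20].
Step 2: enumerate re-indexes from 0: [(0, 19), (1, 20)].
Therefore result = [(0, 19), (1, 20)].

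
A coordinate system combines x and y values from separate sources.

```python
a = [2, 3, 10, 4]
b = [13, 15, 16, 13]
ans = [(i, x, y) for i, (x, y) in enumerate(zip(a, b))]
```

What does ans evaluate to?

Step 1: enumerate(zip(a, b)) gives index with paired elements:
  i=0: (2, 13)
  i=1: (3, 15)
  i=2: (10, 16)
  i=3: (4, 13)
Therefore ans = [(0, 2, 13), (1, 3, 15), (2, 10, 16), (3, 4, 13)].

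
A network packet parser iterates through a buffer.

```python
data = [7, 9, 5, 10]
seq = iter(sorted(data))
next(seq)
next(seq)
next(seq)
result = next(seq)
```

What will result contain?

Step 1: sorted([7, 9, 5, 10]) = [5, 7, 9, 10].
Step 2: Create iterator and skip 3 elements.
Step 3: next() returns 10.
Therefore result = 10.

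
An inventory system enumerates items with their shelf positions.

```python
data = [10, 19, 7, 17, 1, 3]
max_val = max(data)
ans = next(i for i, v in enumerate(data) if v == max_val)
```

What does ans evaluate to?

Step 1: max([10, 19, 7, 17, 1, 3]) = 19.
Step 2: Find first index where value == 19:
  Index 0: 10 != 19
  Index 1: 19 == 19, found!
Therefore ans = 1.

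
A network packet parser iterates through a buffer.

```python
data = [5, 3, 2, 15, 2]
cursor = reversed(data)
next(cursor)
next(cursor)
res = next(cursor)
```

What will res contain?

Step 1: reversed([5, 3, 2, 15, 2]) gives iterator: [2, 15, 2, 3, 5].
Step 2: First next() = 2, second next() = 15.
Step 3: Third next() = 2.
Therefore res = 2.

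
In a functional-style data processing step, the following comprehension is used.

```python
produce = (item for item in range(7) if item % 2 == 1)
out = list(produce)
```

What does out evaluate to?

Step 1: Filter range(7) keeping only odd values:
  item=0: even, excluded
  item=1: odd, included
  item=2: even, excluded
  item=3: odd, included
  item=4: even, excluded
  item=5: odd, included
  item=6: even, excluded
Therefore out = [1, 3, 5].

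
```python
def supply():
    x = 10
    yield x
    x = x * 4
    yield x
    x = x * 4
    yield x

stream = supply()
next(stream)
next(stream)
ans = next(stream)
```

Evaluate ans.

Step 1: Trace through generator execution:
  Yield 1: x starts at 10, yield 10
  Yield 2: x = 10 * 4 = 40, yield 40
  Yield 3: x = 40 * 4 = 160, yield 160
Step 2: First next() gets 10, second next() gets the second value, third next() yields 160.
Therefore ans = 160.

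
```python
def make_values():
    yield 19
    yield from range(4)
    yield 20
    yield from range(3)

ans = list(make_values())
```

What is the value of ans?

Step 1: Trace yields in order:
  yield 19
  yield 0
  yield 1
  yield 2
  yield 3
  yield 20
  yield 0
  yield 1
  yield 2
Therefore ans = [19, 0, 1, 2, 3, 20, 0, 1, 2].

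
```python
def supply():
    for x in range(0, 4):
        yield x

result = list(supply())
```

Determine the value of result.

Step 1: The generator yields each value from range(0, 4).
Step 2: list() consumes all yields: [0, 1, 2, 3].
Therefore result = [0, 1, 2, 3].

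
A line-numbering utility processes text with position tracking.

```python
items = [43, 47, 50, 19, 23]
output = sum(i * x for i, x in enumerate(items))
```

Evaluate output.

Step 1: Compute i * x for each (i, x) in enumerate([43, 47, 50, 19, 23]):
  i=0, x=43: 0*43 = 0
  i=1, x=47: 1*47 = 47
  i=2, x=50: 2*50 = 100
  i=3, x=19: 3*19 = 57
  i=4, x=23: 4*23 = 92
Step 2: sum = 0 + 47 + 100 + 57 + 92 = 296.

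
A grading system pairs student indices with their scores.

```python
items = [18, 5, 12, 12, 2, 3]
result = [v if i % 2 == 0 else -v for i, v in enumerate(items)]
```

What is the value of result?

Step 1: For each (i, v), keep v if i is even, negate if odd:
  i=0 (even): keep 18
  i=1 (odd): negate to -5
  i=2 (even): keep 12
  i=3 (odd): negate to -12
  i=4 (even): keep 2
  i=5 (odd): negate to -3
Therefore result = [18, -5, 12, -12, 2, -3].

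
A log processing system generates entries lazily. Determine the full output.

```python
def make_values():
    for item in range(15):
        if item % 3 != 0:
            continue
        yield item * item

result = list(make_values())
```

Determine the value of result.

Step 1: Only yield item**2 when item is divisible by 3:
  item=0: 0 % 3 == 0, yield 0**2 = 0
  item=3: 3 % 3 == 0, yield 3**2 = 9
  item=6: 6 % 3 == 0, yield 6**2 = 36
  item=9: 9 % 3 == 0, yield 9**2 = 81
  item=12: 12 % 3 == 0, yield 12**2 = 144
Therefore result = [0, 9, 36, 81, 144].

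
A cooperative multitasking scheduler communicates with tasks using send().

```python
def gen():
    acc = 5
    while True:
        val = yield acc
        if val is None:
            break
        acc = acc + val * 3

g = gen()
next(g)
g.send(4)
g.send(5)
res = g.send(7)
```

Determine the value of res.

Step 1: next() -> yield acc=5.
Step 2: send(4) -> val=4, acc = 5 + 4*3 = 17, yield 17.
Step 3: send(5) -> val=5, acc = 17 + 5*3 = 32, yield 32.
Step 4: send(7) -> val=7, acc = 32 + 7*3 = 53, yield 53.
Therefore res = 53.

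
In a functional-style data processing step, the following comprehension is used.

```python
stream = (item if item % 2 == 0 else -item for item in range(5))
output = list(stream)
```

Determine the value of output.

Step 1: For each item in range(5), yield item if even, else -item:
  item=0: even, yield 0
  item=1: odd, yield -1
  item=2: even, yield 2
  item=3: odd, yield -3
  item=4: even, yield 4
Therefore output = [0, -1, 2, -3, 4].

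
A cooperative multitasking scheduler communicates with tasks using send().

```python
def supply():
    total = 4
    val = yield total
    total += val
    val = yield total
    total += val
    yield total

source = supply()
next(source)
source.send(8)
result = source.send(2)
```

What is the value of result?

Step 1: next() -> yield total=4.
Step 2: send(8) -> val=8, total = 4+8 = 12, yield 12.
Step 3: send(2) -> val=2, total = 12+2 = 14, yield 14.
Therefore result = 14.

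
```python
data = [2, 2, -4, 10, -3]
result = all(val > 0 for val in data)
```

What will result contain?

Step 1: Check val > 0 for each element in [2, 2, -4, 10, -3]:
  2 > 0: True
  2 > 0: True
  -4 > 0: False
  10 > 0: True
  -3 > 0: False
Step 2: all() returns False.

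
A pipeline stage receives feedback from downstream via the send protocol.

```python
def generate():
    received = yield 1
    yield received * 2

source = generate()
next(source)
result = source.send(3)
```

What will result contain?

Step 1: next(source) advances to first yield, producing 1.
Step 2: send(3) resumes, received = 3.
Step 3: yield received * 2 = 3 * 2 = 6.
Therefore result = 6.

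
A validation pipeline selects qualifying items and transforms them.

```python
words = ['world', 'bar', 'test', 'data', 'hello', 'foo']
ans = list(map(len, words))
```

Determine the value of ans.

Step 1: Map len() to each word:
  'world' -> 5
  'bar' -> 3
  'test' -> 4
  'data' -> 4
  'hello' -> 5
  'foo' -> 3
Therefore ans = [5, 3, 4, 4, 5, 3].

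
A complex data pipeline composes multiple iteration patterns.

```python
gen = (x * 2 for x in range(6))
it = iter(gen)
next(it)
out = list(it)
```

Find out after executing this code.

Step 1: Generator produces [0, 2, 4, 6, 8, 10].
Step 2: next(it) consumes first element (0).
Step 3: list(it) collects remaining: [2, 4, 6, 8, 10].
Therefore out = [2, 4, 6, 8, 10].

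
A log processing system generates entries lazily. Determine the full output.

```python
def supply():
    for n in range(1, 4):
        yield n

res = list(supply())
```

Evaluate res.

Step 1: The generator yields each value from range(1, 4).
Step 2: list() consumes all yields: [1, 2, 3].
Therefore res = [1, 2, 3].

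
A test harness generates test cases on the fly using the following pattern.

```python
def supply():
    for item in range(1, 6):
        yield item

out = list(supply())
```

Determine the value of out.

Step 1: The generator yields each value from range(1, 6).
Step 2: list() consumes all yields: [1, 2, 3, 4, 5].
Therefore out = [1, 2, 3, 4, 5].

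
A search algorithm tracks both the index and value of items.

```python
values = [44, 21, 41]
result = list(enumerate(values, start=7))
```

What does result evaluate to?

Step 1: enumerate with start=7:
  (7, 44)
  (8, 21)
  (9, 41)
Therefore result = [(7, 44), (8, 21), (9, 41)].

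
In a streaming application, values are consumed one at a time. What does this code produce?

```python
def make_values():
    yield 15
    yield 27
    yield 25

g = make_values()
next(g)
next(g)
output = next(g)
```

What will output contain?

Step 1: make_values() creates a generator.
Step 2: next(g) yields 15 (consumed and discarded).
Step 3: next(g) yields 27 (consumed and discarded).
Step 4: next(g) yields 25, assigned to output.
Therefore output = 25.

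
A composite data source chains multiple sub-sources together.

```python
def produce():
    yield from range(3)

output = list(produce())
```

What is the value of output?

Step 1: yield from delegates to the iterable, yielding each element.
Step 2: Collected values: [0, 1, 2].
Therefore output = [0, 1, 2].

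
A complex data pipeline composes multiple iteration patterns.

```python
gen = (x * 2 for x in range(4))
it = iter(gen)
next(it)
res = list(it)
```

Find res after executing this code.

Step 1: Generator produces [0, 2, 4, 6].
Step 2: next(it) consumes first element (0).
Step 3: list(it) collects remaining: [2, 4, 6].
Therefore res = [2, 4, 6].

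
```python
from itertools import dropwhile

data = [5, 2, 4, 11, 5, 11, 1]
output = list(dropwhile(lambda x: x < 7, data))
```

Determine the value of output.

Step 1: dropwhile drops elements while < 7:
  5 < 7: dropped
  2 < 7: dropped
  4 < 7: dropped
  11: kept (dropping stopped)
Step 2: Remaining elements kept regardless of condition.
Therefore output = [11, 5, 11, 1].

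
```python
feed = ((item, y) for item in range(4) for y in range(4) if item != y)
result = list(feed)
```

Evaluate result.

Step 1: Nested generator over range(4) x range(4) where item != y:
  (0, 0): excluded (item == y)
  (0, 1): included
  (0, 2): included
  (0, 3): included
  (1, 0): included
  (1, 1): excluded (item == y)
  (1, 2): included
  (1, 3): included
  (2, 0): included
  (2, 1): included
  (2, 2): excluded (item == y)
  (2, 3): included
  (3, 0): included
  (3, 1): included
  (3, 2): included
  (3, 3): excluded (item == y)
Therefore result = [(0, 1), (0, 2), (0, 3), (1, 0), (1, 2), (1, 3), (2, 0), (2, 1), (2, 3), (3, 0), (3, 1), (3, 2)].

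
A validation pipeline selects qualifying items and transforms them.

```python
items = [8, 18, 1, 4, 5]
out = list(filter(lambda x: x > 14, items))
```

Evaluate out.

Step 1: Filter elements > 14:
  8: removed
  18: kept
  1: removed
  4: removed
  5: removed
Therefore out = [18].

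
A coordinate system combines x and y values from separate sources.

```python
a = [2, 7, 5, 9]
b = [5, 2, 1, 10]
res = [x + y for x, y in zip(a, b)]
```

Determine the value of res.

Step 1: Add corresponding elements:
  2 + 5 = 7
  7 + 2 = 9
  5 + 1 = 6
  9 + 10 = 19
Therefore res = [7, 9, 6, 19].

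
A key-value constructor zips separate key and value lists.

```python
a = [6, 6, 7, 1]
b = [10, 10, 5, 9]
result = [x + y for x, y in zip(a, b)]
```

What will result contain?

Step 1: Add corresponding elements:
  6 + 10 = 16
  6 + 10 = 16
  7 + 5 = 12
  1 + 9 = 10
Therefore result = [16, 16, 12, 10].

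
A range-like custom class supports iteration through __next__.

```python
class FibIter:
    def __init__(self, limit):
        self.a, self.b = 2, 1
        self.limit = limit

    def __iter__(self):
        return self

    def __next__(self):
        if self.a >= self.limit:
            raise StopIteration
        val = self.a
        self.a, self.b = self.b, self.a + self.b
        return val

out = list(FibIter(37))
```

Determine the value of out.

Step 1: Fibonacci-like sequence (a=2, b=1) until >= 37:
  Yield 2, then a,b = 1,3
  Yield 1, then a,b = 3,4
  Yield 3, then a,b = 4,7
  Yield 4, then a,b = 7,11
  Yield 7, then a,b = 11,18
  Yield 11, then a,b = 18,29
  Yield 18, then a,b = 29,47
  Yield 29, then a,b = 47,76
Step 2: 47 >= 37, stop.
Therefore out = [2, 1, 3, 4, 7, 11, 18, 29].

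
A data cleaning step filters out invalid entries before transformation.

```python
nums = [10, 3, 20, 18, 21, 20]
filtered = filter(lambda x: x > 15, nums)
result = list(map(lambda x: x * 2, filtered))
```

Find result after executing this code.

Step 1: Filter nums for elements > 15:
  10: removed
  3: removed
  20: kept
  18: kept
  21: kept
  20: kept
Step 2: Map x * 2 on filtered [20, 18, 21, 20]:
  20 -> 40
  18 -> 36
  21 -> 42
  20 -> 40
Therefore result = [40, 36, 42, 40].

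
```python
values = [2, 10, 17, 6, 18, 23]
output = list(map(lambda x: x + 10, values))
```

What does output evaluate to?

Step 1: Apply lambda x: x + 10 to each element:
  2 -> 12
  10 -> 20
  17 -> 27
  6 -> 16
  18 -> 28
  23 -> 33
Therefore output = [12, 20, 27, 16, 28, 33].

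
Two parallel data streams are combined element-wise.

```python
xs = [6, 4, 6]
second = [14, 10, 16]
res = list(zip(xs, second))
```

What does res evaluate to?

Step 1: zip pairs elements at same index:
  Index 0: (6, 14)
  Index 1: (4, 10)
  Index 2: (6, 16)
Therefore res = [(6, 14), (4, 10), (6, 16)].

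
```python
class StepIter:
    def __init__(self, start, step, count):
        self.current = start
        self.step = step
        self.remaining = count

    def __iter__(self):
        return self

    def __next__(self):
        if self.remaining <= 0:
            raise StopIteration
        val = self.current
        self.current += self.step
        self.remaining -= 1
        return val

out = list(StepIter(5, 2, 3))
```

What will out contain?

Step 1: StepIter starts at 5, increments by 2, for 3 steps:
  Yield 5, then current += 2
  Yield 7, then current += 2
  Yield 9, then current += 2
Therefore out = [5, 7, 9].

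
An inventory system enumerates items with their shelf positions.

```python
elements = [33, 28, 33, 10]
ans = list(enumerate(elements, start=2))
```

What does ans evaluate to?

Step 1: enumerate with start=2:
  (2, 33)
  (3, 28)
  (4, 33)
  (5, 10)
Therefore ans = [(2, 33), (3, 28), (4, 33), (5, 10)].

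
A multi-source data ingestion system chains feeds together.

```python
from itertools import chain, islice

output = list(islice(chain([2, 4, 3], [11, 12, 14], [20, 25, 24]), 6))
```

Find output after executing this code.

Step 1: chain([2, 4, 3], [11, 12, 14], [20, 25, 24]) = [2, 4, 3, 11, 12, 14, 20, 25, 24].
Step 2: islice takes first 6 elements: [2, 4, 3, 11, 12, 14].
Therefore output = [2, 4, 3, 11, 12, 14].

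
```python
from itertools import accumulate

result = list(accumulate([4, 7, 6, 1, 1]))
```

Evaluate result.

Step 1: accumulate computes running sums:
  + 4 = 4
  + 7 = 11
  + 6 = 17
  + 1 = 18
  + 1 = 19
Therefore result = [4, 11, 17, 18, 19].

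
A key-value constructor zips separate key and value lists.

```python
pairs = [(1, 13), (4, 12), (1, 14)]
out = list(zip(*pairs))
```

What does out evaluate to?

Step 1: zip(*pairs) transposes: unzips [(1, 13), (4, 12), (1, 14)] into separate sequences.
Step 2: First elements: (1, 4, 1), second elements: (13, 12, 14).
Therefore out = [(1, 4, 1), (13, 12, 14)].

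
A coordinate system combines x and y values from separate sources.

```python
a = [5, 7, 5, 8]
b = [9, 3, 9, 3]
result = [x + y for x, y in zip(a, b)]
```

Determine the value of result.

Step 1: Add corresponding elements:
  5 + 9 = 14
  7 + 3 = 10
  5 + 9 = 14
  8 + 3 = 11
Therefore result = [14, 10, 14, 11].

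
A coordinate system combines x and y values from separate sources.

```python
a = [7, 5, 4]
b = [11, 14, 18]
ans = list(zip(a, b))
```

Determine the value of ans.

Step 1: zip pairs elements at same index:
  Index 0: (7, 11)
  Index 1: (5, 14)
  Index 2: (4, 18)
Therefore ans = [(7, 11), (5, 14), (4, 18)].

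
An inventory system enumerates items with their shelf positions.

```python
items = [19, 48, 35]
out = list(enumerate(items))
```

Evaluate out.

Step 1: enumerate pairs each element with its index:
  (0, 19)
  (1, 48)
  (2, 35)
Therefore out = [(0, 19), (1, 48), (2, 35)].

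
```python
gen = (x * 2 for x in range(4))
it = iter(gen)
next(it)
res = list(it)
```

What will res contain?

Step 1: Generator produces [0, 2, 4, 6].
Step 2: next(it) consumes first element (0).
Step 3: list(it) collects remaining: [2, 4, 6].
Therefore res = [2, 4, 6].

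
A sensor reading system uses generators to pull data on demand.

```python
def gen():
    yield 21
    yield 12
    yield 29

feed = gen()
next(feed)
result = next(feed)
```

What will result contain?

Step 1: gen() creates a generator.
Step 2: next(feed) yields 21 (consumed and discarded).
Step 3: next(feed) yields 12, assigned to result.
Therefore result = 12.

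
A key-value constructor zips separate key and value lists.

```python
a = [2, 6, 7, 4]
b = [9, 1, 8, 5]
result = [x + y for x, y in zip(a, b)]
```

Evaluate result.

Step 1: Add corresponding elements:
  2 + 9 = 11
  6 + 1 = 7
  7 + 8 = 15
  4 + 5 = 9
Therefore result = [11, 7, 15, 9].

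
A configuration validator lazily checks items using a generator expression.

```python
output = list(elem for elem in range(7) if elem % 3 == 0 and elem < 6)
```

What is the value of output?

Step 1: Filter range(7) where elem % 3 == 0 and elem < 6:
  elem=0: both conditions met, included
  elem=1: excluded (1 % 3 != 0)
  elem=2: excluded (2 % 3 != 0)
  elem=3: both conditions met, included
  elem=4: excluded (4 % 3 != 0)
  elem=5: excluded (5 % 3 != 0)
  elem=6: excluded (6 >= 6)
Therefore output = [0, 3].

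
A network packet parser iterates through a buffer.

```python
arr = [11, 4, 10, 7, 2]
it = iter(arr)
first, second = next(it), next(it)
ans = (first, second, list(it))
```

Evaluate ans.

Step 1: Create iterator over [11, 4, 10, 7, 2].
Step 2: first = 11, second = 4.
Step 3: Remaining elements: [10, 7, 2].
Therefore ans = (11, 4, [10, 7, 2]).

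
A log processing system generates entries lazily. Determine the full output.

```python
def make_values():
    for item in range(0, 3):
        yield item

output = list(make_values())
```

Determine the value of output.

Step 1: The generator yields each value from range(0, 3).
Step 2: list() consumes all yields: [0, 1, 2].
Therefore output = [0, 1, 2].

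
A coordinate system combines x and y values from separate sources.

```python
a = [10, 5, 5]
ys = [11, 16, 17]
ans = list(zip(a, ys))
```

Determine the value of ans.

Step 1: zip pairs elements at same index:
  Index 0: (10, 11)
  Index 1: (5, 16)
  Index 2: (5, 17)
Therefore ans = [(10, 11), (5, 16), (5, 17)].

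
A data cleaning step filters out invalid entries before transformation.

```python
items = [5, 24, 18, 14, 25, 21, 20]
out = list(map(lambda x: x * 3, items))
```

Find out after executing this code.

Step 1: Apply lambda x: x * 3 to each element:
  5 -> 15
  24 -> 72
  18 -> 54
  14 -> 42
  25 -> 75
  21 -> 63
  20 -> 60
Therefore out = [15, 72, 54, 42, 75, 63, 60].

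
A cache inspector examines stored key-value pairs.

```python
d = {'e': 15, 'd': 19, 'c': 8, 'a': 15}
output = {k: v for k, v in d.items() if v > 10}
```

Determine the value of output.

Step 1: Filter items where value > 10:
  'e': 15 > 10: kept
  'd': 19 > 10: kept
  'c': 8 <= 10: removed
  'a': 15 > 10: kept
Therefore output = {'e': 15, 'd': 19, 'a': 15}.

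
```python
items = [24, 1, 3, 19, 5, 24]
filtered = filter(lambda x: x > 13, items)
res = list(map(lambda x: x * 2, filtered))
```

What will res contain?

Step 1: Filter items for elements > 13:
  24: kept
  1: removed
  3: removed
  19: kept
  5: removed
  24: kept
Step 2: Map x * 2 on filtered [24, 19, 24]:
  24 -> 48
  19 -> 38
  24 -> 48
Therefore res = [48, 38, 48].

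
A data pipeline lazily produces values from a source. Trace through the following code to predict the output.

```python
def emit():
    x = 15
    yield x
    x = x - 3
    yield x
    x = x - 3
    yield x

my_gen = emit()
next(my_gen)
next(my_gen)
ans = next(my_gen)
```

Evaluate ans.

Step 1: Trace through generator execution:
  Yield 1: x starts at 15, yield 15
  Yield 2: x = 15 - 3 = 12, yield 12
  Yield 3: x = 12 - 3 = 9, yield 9
Step 2: First next() gets 15, second next() gets the second value, third next() yields 9.
Therefore ans = 9.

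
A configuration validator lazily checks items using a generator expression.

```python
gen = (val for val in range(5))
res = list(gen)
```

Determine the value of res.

Step 1: Generator expression iterates range(5): [0, 1, 2, 3, 4].
Step 2: list() collects all values.
Therefore res = [0, 1, 2, 3, 4].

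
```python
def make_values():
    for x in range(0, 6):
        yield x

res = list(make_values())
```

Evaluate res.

Step 1: The generator yields each value from range(0, 6).
Step 2: list() consumes all yields: [0, 1, 2, 3, 4, 5].
Therefore res = [0, 1, 2, 3, 4, 5].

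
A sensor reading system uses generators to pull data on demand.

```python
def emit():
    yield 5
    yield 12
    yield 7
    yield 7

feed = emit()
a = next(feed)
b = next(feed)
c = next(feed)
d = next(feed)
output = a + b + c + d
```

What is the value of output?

Step 1: Create generator and consume all values:
  a = next(feed) = 5
  b = next(feed) = 12
  c = next(feed) = 7
  d = next(feed) = 7
Step 2: output = 5 + 12 + 7 + 7 = 31.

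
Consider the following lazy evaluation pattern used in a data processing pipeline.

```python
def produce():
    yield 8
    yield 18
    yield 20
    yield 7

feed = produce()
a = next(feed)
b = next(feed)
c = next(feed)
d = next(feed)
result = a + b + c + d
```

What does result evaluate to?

Step 1: Create generator and consume all values:
  a = next(feed) = 8
  b = next(feed) = 18
  c = next(feed) = 20
  d = next(feed) = 7
Step 2: result = 8 + 18 + 20 + 7 = 53.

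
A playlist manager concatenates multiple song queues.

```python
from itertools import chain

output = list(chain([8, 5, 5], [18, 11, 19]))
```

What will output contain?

Step 1: chain() concatenates iterables: [8, 5, 5] + [18, 11, 19].
Therefore output = [8, 5, 5, 18, 11, 19].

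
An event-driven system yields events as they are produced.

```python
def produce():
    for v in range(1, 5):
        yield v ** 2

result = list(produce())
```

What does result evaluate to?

Step 1: For each v in range(1, 5), yield v**2:
  v=1: yield 1**2 = 1
  v=2: yield 2**2 = 4
  v=3: yield 3**2 = 9
  v=4: yield 4**2 = 16
Therefore result = [1, 4, 9, 16].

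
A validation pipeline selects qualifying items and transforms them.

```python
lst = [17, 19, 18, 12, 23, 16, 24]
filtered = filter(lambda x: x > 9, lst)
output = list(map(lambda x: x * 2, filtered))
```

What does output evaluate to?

Step 1: Filter lst for elements > 9:
  17: kept
  19: kept
  18: kept
  12: kept
  23: kept
  16: kept
  24: kept
Step 2: Map x * 2 on filtered [17, 19, 18, 12, 23, 16, 24]:
  17 -> 34
  19 -> 38
  18 -> 36
  12 -> 24
  23 -> 46
  16 -> 32
  24 -> 48
Therefore output = [34, 38, 36, 24, 46, 32, 48].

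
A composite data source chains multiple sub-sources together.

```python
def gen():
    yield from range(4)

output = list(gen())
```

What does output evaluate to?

Step 1: yield from delegates to the iterable, yielding each element.
Step 2: Collected values: [0, 1, 2, 3].
Therefore output = [0, 1, 2, 3].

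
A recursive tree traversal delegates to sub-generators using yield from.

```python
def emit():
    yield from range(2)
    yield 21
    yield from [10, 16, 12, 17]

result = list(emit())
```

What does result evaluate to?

Step 1: Trace yields in order:
  yield 0
  yield 1
  yield 21
  yield 10
  yield 16
  yield 12
  yield 17
Therefore result = [0, 1, 21, 10, 16, 12, 17].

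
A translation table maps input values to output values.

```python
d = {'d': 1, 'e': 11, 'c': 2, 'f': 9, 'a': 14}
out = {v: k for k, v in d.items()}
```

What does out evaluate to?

Step 1: Invert dict (swap keys and values):
  'd': 1 -> 1: 'd'
  'e': 11 -> 11: 'e'
  'c': 2 -> 2: 'c'
  'f': 9 -> 9: 'f'
  'a': 14 -> 14: 'a'
Therefore out = {1: 'd', 11: 'e', 2: 'c', 9: 'f', 14: 'a'}.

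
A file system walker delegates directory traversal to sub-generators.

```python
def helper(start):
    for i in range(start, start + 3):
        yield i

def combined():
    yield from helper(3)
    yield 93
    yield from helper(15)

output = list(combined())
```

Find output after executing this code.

Step 1: combined() delegates to helper(3):
  yield 3
  yield 4
  yield 5
Step 2: yield 93
Step 3: Delegates to helper(15):
  yield 15
  yield 16
  yield 17
Therefore output = [3, 4, 5, 93, 15, 16, 17].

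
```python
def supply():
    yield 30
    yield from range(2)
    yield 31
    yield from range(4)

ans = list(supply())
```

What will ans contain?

Step 1: Trace yields in order:
  yield 30
  yield 0
  yield 1
  yield 31
  yield 0
  yield 1
  yield 2
  yield 3
Therefore ans = [30, 0, 1, 31, 0, 1, 2, 3].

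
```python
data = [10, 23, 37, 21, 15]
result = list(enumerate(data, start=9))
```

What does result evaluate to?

Step 1: enumerate with start=9:
  (9, 10)
  (10, 23)
  (11, 37)
  (12, 21)
  (13, 15)
Therefore result = [(9, 10), (10, 23), (11, 37), (12, 21), (13, 15)].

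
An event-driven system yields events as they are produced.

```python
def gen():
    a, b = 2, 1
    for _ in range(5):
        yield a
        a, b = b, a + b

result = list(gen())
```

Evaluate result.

Step 1: Fibonacci-like sequence starting with a=2, b=1:
  Iteration 1: yield a=2, then a,b = 1,3
  Iteration 2: yield a=1, then a,b = 3,4
  Iteration 3: yield a=3, then a,b = 4,7
  Iteration 4: yield a=4, then a,b = 7,11
  Iteration 5: yield a=7, then a,b = 11,18
Therefore result = [2, 1, 3, 4, 7].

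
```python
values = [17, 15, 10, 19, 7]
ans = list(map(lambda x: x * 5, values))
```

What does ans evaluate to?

Step 1: Apply lambda x: x * 5 to each element:
  17 -> 85
  15 -> 75
  10 -> 50
  19 -> 95
  7 -> 35
Therefore ans = [85, 75, 50, 95, 35].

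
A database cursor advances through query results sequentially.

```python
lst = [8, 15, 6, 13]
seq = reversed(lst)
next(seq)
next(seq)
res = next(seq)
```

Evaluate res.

Step 1: reversed([8, 15, 6, 13]) gives iterator: [13, 6, 15, 8].
Step 2: First next() = 13, second next() = 6.
Step 3: Third next() = 15.
Therefore res = 15.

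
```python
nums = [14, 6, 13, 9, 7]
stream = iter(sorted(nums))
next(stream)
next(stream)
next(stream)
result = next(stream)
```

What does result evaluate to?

Step 1: sorted([14, 6, 13, 9, 7]) = [6, 7, 9, 13, 14].
Step 2: Create iterator and skip 3 elements.
Step 3: next() returns 13.
Therefore result = 13.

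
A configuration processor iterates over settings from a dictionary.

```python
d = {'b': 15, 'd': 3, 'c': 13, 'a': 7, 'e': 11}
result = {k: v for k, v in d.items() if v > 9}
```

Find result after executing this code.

Step 1: Filter items where value > 9:
  'b': 15 > 9: kept
  'd': 3 <= 9: removed
  'c': 13 > 9: kept
  'a': 7 <= 9: removed
  'e': 11 > 9: kept
Therefore result = {'b': 15, 'c': 13, 'e': 11}.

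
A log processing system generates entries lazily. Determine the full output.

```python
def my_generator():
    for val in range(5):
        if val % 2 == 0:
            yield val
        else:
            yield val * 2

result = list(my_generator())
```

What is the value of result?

Step 1: For each val in range(5), yield val if even, else val*2:
  val=0 (even): yield 0
  val=1 (odd): yield 1*2 = 2
  val=2 (even): yield 2
  val=3 (odd): yield 3*2 = 6
  val=4 (even): yield 4
Therefore result = [0, 2, 2, 6, 4].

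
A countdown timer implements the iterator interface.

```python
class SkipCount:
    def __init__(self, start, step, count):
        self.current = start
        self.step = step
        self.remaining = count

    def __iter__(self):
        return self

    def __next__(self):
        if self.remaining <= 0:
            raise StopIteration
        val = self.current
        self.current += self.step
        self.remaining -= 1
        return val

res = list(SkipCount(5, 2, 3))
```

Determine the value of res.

Step 1: SkipCount starts at 5, increments by 2, for 3 steps:
  Yield 5, then current += 2
  Yield 7, then current += 2
  Yield 9, then current += 2
Therefore res = [5, 7, 9].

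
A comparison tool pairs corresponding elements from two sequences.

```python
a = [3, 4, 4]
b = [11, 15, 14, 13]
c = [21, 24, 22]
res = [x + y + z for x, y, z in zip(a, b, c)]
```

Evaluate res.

Step 1: zip three lists (truncates to shortest, len=3):
  3 + 11 + 21 = 35
  4 + 15 + 24 = 43
  4 + 14 + 22 = 40
Therefore res = [35, 43, 40].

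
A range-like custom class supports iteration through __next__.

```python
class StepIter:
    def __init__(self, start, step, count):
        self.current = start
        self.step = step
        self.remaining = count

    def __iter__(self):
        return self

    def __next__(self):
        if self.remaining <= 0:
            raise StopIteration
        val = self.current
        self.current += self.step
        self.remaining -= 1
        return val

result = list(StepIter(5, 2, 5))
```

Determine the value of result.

Step 1: StepIter starts at 5, increments by 2, for 5 steps:
  Yield 5, then current += 2
  Yield 7, then current += 2
  Yield 9, then current += 2
  Yield 11, then current += 2
  Yield 13, then current += 2
Therefore result = [5, 7, 9, 11, 13].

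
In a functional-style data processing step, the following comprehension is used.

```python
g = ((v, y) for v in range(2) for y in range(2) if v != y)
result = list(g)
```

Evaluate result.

Step 1: Nested generator over range(2) x range(2) where v != y:
  (0, 0): excluded (v == y)
  (0, 1): included
  (1, 0): included
  (1, 1): excluded (v == y)
Therefore result = [(0, 1), (1, 0)].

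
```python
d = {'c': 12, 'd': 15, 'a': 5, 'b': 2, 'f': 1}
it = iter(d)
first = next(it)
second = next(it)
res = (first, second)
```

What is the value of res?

Step 1: iter(d) iterates over keys: ['c', 'd', 'a', 'b', 'f'].
Step 2: first = next(it) = 'c', second = next(it) = 'd'.
Therefore res = ('c', 'd').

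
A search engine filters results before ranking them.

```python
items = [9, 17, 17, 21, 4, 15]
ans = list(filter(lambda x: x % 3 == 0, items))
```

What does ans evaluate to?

Step 1: Filter elements divisible by 3:
  9 % 3 = 0: kept
  17 % 3 = 2: removed
  17 % 3 = 2: removed
  21 % 3 = 0: kept
  4 % 3 = 1: removed
  15 % 3 = 0: kept
Therefore ans = [9, 21, 15].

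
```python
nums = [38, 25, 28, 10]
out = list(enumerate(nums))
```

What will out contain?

Step 1: enumerate pairs each element with its index:
  (0, 38)
  (1, 25)
  (2, 28)
  (3, 10)
Therefore out = [(0, 38), (1, 25), (2, 28), (3, 10)].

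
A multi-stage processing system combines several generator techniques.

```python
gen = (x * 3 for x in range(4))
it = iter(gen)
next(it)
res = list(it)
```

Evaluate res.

Step 1: Generator produces [0, 3, 6, 9].
Step 2: next(it) consumes first element (0).
Step 3: list(it) collects remaining: [3, 6, 9].
Therefore res = [3, 6, 9].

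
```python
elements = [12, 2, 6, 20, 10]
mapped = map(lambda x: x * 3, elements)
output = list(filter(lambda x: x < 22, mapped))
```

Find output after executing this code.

Step 1: Map x * 3:
  12 -> 36
  2 -> 6
  6 -> 18
  20 -> 60
  10 -> 30
Step 2: Filter for < 22:
  36: removed
  6: kept
  18: kept
  60: removed
  30: removed
Therefore output = [6, 18].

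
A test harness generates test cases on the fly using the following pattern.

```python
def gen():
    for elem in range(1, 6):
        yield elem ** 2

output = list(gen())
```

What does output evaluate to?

Step 1: For each elem in range(1, 6), yield elem**2:
  elem=1: yield 1**2 = 1
  elem=2: yield 2**2 = 4
  elem=3: yield 3**2 = 9
  elem=4: yield 4**2 = 16
  elem=5: yield 5**2 = 25
Therefore output = [1, 4, 9, 16, 25].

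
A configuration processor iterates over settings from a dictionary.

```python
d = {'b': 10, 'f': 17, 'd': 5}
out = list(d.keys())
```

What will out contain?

Step 1: d.keys() returns the dictionary keys in insertion order.
Therefore out = ['b', 'f', 'd'].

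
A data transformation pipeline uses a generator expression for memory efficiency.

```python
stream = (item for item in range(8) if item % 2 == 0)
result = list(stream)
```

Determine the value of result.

Step 1: Filter range(8) keeping only even values:
  item=0: even, included
  item=1: odd, excluded
  item=2: even, included
  item=3: odd, excluded
  item=4: even, included
  item=5: odd, excluded
  item=6: even, included
  item=7: odd, excluded
Therefore result = [0, 2, 4, 6].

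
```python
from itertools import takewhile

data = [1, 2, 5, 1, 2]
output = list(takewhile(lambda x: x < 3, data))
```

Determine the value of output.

Step 1: takewhile stops at first element >= 3:
  1 < 3: take
  2 < 3: take
  5 >= 3: stop
Therefore output = [1, 2].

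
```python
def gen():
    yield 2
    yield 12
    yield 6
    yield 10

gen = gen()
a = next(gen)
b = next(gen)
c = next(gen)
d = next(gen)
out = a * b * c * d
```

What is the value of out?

Step 1: Create generator and consume all values:
  a = next(gen) = 2
  b = next(gen) = 12
  c = next(gen) = 6
  d = next(gen) = 10
Step 2: out = 2 * 12 * 6 * 10 = 1440.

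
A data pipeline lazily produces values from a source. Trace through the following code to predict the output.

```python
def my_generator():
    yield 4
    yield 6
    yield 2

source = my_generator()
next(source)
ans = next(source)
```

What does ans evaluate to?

Step 1: my_generator() creates a generator.
Step 2: next(source) yields 4 (consumed and discarded).
Step 3: next(source) yields 6, assigned to ans.
Therefore ans = 6.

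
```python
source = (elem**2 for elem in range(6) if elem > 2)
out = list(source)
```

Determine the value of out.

Step 1: For range(6), keep elem > 2, then square:
  elem=0: 0 <= 2, excluded
  elem=1: 1 <= 2, excluded
  elem=2: 2 <= 2, excluded
  elem=3: 3 > 2, yield 3**2 = 9
  elem=4: 4 > 2, yield 4**2 = 16
  elem=5: 5 > 2, yield 5**2 = 25
Therefore out = [9, 16, 25].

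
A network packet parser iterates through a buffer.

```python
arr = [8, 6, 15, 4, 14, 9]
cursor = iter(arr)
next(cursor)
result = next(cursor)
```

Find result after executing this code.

Step 1: Create iterator over [8, 6, 15, 4, 14, 9].
Step 2: next() consumes 8.
Step 3: next() returns 6.
Therefore result = 6.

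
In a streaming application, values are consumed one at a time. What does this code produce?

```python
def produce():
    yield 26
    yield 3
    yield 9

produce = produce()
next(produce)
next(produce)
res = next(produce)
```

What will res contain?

Step 1: produce() creates a generator.
Step 2: next(produce) yields 26 (consumed and discarded).
Step 3: next(produce) yields 3 (consumed and discarded).
Step 4: next(produce) yields 9, assigned to res.
Therefore res = 9.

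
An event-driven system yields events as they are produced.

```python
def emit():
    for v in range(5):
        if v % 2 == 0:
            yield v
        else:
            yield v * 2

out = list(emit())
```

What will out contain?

Step 1: For each v in range(5), yield v if even, else v*2:
  v=0 (even): yield 0
  v=1 (odd): yield 1*2 = 2
  v=2 (even): yield 2
  v=3 (odd): yield 3*2 = 6
  v=4 (even): yield 4
Therefore out = [0, 2, 2, 6, 4].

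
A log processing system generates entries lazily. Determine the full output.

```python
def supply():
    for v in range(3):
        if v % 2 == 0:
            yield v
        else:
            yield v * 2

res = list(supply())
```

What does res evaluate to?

Step 1: For each v in range(3), yield v if even, else v*2:
  v=0 (even): yield 0
  v=1 (odd): yield 1*2 = 2
  v=2 (even): yield 2
Therefore res = [0, 2, 2].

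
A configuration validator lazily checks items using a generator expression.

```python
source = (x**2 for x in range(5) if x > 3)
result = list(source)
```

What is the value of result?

Step 1: For range(5), keep x > 3, then square:
  x=0: 0 <= 3, excluded
  x=1: 1 <= 3, excluded
  x=2: 2 <= 3, excluded
  x=3: 3 <= 3, excluded
  x=4: 4 > 3, yield 4**2 = 16
Therefore result = [16].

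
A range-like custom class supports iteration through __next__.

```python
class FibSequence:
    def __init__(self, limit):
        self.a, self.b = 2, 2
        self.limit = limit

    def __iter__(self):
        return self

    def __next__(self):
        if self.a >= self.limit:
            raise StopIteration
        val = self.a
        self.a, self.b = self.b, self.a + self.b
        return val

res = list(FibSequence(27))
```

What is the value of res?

Step 1: Fibonacci-like sequence (a=2, b=2) until >= 27:
  Yield 2, then a,b = 2,4
  Yield 2, then a,b = 4,6
  Yield 4, then a,b = 6,10
  Yield 6, then a,b = 10,16
  Yield 10, then a,b = 16,26
  Yield 16, then a,b = 26,42
  Yield 26, then a,b = 42,68
Step 2: 42 >= 27, stop.
Therefore res = [2, 2, 4, 6, 10, 16, 26].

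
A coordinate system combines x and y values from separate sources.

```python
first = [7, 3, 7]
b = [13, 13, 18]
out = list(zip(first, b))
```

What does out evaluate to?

Step 1: zip pairs elements at same index:
  Index 0: (7, 13)
  Index 1: (3, 13)
  Index 2: (7, 18)
Therefore out = [(7, 13), (3, 13), (7, 18)].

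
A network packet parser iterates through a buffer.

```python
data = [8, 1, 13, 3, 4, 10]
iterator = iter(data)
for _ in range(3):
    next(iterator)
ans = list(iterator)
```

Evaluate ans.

Step 1: Create iterator over [8, 1, 13, 3, 4, 10].
Step 2: Advance 3 positions (consuming [8, 1, 13]).
Step 3: list() collects remaining elements: [3, 4, 10].
Therefore ans = [3, 4, 10].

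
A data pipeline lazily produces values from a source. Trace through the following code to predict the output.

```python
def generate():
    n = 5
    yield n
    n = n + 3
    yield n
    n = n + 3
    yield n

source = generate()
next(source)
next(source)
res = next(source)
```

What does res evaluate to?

Step 1: Trace through generator execution:
  Yield 1: n starts at 5, yield 5
  Yield 2: n = 5 + 3 = 8, yield 8
  Yield 3: n = 8 + 3 = 11, yield 11
Step 2: First next() gets 5, second next() gets the second value, third next() yields 11.
Therefore res = 11.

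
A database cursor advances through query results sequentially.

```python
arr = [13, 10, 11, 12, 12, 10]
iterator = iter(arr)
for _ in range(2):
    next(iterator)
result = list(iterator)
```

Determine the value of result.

Step 1: Create iterator over [13, 10, 11, 12, 12, 10].
Step 2: Advance 2 positions (consuming [13, 10]).
Step 3: list() collects remaining elements: [11, 12, 12, 10].
Therefore result = [11, 12, 12, 10].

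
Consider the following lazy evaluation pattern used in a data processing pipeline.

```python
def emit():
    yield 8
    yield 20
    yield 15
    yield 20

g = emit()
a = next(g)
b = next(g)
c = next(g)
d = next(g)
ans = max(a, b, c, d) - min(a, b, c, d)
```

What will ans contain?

Step 1: Create generator and consume all values:
  a = next(g) = 8
  b = next(g) = 20
  c = next(g) = 15
  d = next(g) = 20
Step 2: max = 20, min = 8, ans = 20 - 8 = 12.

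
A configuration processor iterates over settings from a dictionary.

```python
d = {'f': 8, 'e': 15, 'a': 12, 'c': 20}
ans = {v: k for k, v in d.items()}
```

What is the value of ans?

Step 1: Invert dict (swap keys and values):
  'f': 8 -> 8: 'f'
  'e': 15 -> 15: 'e'
  'a': 12 -> 12: 'a'
  'c': 20 -> 20: 'c'
Therefore ans = {8: 'f', 15: 'e', 12: 'a', 20: 'c'}.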